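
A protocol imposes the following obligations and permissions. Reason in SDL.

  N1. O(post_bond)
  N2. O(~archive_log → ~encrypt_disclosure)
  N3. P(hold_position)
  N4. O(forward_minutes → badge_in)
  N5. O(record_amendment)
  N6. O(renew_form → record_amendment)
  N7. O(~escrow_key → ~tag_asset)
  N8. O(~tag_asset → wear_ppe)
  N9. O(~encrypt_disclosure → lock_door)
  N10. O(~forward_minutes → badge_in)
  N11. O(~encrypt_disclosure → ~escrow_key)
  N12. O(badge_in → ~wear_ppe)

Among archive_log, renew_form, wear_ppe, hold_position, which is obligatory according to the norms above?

archive_log

Premises 10 and 4 cover both cases: O(~forward_minutes → badge_in) and O(forward_minutes → badge_in). Since ~forward_minutes ∨ forward_minutes is a tautology, O(badge_in) follows.
With premise 12, O(badge_in → ~wear_ppe), the K-axiom yields O(~wear_ppe).
The contrapositive of premise 8 (O(~tag_asset → wear_ppe)) is O(~wear_ppe → tag_asset), and O(~wear_ppe) is already established, so O(tag_asset).
Premise 7 is O(~escrow_key → ~tag_asset); contrapositively O(tag_asset → escrow_key). Since O(tag_asset) holds, K gives O(escrow_key).
Premise 11 is O(~encrypt_disclosure → ~escrow_key); contrapositively O(escrow_key → encrypt_disclosure). Since O(escrow_key) holds, K gives O(encrypt_disclosure).
Premise 2, O(~archive_log → ~encrypt_disclosure), contraposes to O(encrypt_disclosure → archive_log); with O(encrypt_disclosure) we get O(archive_log).
So O(archive_log) holds — archive_log is obligatory. None of the other listed options is made obligatory by any chain of premises.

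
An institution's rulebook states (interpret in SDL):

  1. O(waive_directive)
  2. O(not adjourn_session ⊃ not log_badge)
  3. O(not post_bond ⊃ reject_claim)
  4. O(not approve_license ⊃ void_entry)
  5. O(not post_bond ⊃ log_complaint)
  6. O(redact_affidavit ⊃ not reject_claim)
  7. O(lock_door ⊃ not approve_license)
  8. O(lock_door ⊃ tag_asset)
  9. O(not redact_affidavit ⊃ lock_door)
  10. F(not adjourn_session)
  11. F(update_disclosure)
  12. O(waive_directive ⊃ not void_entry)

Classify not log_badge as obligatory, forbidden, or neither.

Neither

Premise 2 is O(not adjourn_session ⊃ not log_badge), but O(not adjourn_session) is not derivable from the premises, so it does not yield O(not log_badge).
No premise or chain of K-axiom applications forces O(not log_badge), and none forces O(log_badge). So not log_badge is neither obligatory nor forbidden under these norms.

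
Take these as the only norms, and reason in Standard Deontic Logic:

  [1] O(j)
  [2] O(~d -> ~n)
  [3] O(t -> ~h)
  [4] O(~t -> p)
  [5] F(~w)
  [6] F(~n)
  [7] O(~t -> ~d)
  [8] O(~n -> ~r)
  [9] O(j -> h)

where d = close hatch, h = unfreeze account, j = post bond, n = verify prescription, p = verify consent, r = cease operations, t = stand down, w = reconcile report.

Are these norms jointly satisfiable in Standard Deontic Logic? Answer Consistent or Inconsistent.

Premise 6, F(~n), is equivalent to O(n).
Premise 2, O(~d -> ~n), contraposes to O(n -> d); with O(n) we get O(d).
Premise 7 is O(~t -> ~d); contrapositively O(d -> t). Since O(d) holds, K gives O(t).
Premise 3 is O(t -> ~h); since O(t), deontic closure gives O(~h).
Premise 9 is O(j -> h); contrapositively O(~h -> ~j). Since O(~h) holds, K gives O(~j).
However, premise 1 gives O(j).
We now have both O(~j) and O(j) — j is simultaneously obligatory and forbidden, violating the D-axiom.

Inconsistent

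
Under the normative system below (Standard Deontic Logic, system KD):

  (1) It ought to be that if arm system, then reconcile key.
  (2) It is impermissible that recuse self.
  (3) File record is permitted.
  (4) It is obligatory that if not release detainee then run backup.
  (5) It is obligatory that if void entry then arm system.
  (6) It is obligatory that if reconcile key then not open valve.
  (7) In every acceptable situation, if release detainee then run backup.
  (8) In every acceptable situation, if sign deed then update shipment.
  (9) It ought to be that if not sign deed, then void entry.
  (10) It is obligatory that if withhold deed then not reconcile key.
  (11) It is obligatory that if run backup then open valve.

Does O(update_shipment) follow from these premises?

Yes

Premises 7 and 4 cover both cases: O(release_detainee → run_backup) and O(¬release_detainee → run_backup). Since release_detainee ∨ ¬release_detainee is a tautology, O(run_backup) follows.
Premise 11 is O(run_backup → open_valve); since O(run_backup), deontic closure gives O(open_valve).
Premise 6, O(reconcile_key → ¬open_valve), contraposes to O(open_valve → ¬reconcile_key); with O(open_valve) we get O(¬reconcile_key).
Premise 1 is O(arm_system → reconcile_key); contrapositively O(¬reconcile_key → ¬arm_system). Since O(¬reconcile_key) holds, K gives O(¬arm_system).
Premise 5, O(void_entry → arm_system), contraposes to O(¬arm_system → ¬void_entry); with O(¬arm_system) we get O(¬void_entry).
The contrapositive of premise 9 (O(¬sign_deed → void_entry)) is O(¬void_entry → sign_deed), and O(¬void_entry) is already established, so O(sign_deed).
From O(sign_deed) and premise 8, O(sign_deed → update_shipment), we obtain O(update_shipment).
Premises 2, 3, 10 do not contribute to this derivation.
So O(update_shipment) follows.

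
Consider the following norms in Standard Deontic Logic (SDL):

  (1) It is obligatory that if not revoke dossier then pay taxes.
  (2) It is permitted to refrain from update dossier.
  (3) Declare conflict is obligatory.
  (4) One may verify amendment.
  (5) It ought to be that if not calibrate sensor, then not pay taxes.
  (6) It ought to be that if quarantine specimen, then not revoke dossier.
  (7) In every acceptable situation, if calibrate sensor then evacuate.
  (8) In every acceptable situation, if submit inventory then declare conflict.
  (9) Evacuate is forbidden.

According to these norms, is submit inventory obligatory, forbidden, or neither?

Neither

Premise 8 is O(submit_inventory → declare_conflict); even if O(declare_conflict) held, inferring O(submit_inventory) would be affirming the consequent — invalid.
No premise or chain of K-axiom applications forces O(submit_inventory), and none forces O(¬submit_inventory). So submit_inventory is neither obligatory nor forbidden under these norms.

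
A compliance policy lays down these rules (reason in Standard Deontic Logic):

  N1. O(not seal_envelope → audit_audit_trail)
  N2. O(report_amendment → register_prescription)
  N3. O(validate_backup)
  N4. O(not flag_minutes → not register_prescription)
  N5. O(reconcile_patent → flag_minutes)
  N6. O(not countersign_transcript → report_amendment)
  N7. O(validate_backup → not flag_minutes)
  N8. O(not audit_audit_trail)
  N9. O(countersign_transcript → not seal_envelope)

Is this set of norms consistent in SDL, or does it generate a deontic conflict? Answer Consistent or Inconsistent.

Inconsistent

From premise 8 we have O(not audit_audit_trail).
The contrapositive of premise 1 (O(not seal_envelope → audit_audit_trail)) is O(not audit_audit_trail → seal_envelope), and O(not audit_audit_trail) is already established, so O(seal_envelope).
The contrapositive of premise 9 (O(countersign_transcript → not seal_envelope)) is O(seal_envelope → not countersign_transcript), and O(seal_envelope) is already established, so O(not countersign_transcript).
With premise 6, O(not countersign_transcript → report_amendment), the K-axiom yields O(report_amendment).
Premise 2 is O(report_amendment → register_prescription); since O(report_amendment), deontic closure gives O(register_prescription).
Premise 4 is O(not flag_minutes → not register_prescription); contrapositively O(register_prescription → flag_minutes). Since O(register_prescription) holds, K gives O(flag_minutes).
The contrapositive of premise 7 (O(validate_backup → not flag_minutes)) is O(flag_minutes → not validate_backup), and O(flag_minutes) is already established, so O(not validate_backup).
However, premise 3 gives O(validate_backup).
We now have both O(not validate_backup) and O(validate_backup) — validate_backup is simultaneously obligatory and forbidden, violating the D-axiom.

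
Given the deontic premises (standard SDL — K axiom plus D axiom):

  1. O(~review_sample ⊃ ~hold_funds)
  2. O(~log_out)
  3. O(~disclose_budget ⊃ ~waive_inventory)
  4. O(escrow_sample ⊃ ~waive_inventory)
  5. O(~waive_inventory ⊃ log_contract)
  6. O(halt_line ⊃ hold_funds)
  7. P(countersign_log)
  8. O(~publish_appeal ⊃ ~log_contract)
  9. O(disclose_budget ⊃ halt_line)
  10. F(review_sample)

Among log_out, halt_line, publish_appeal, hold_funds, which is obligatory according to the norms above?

Premise 10 is F(review_sample), i.e. O(~review_sample).
Premise 1 is O(~review_sample ⊃ ~hold_funds); since O(~review_sample), deontic closure gives O(~hold_funds).
Premise 6, O(halt_line ⊃ hold_funds), contraposes to O(~hold_funds ⊃ ~halt_line); with O(~hold_funds) we get O(~halt_line).
Premise 9 is O(disclose_budget ⊃ halt_line); contrapositively O(~halt_line ⊃ ~disclose_budget). Since O(~halt_line) holds, K gives O(~disclose_budget).
Premise 3 is O(~disclose_budget ⊃ ~waive_inventory); since O(~disclose_budget), deontic closure gives O(~waive_inventory).
Premise 5 is O(~waive_inventory ⊃ log_contract); since O(~waive_inventory), deontic closure gives O(log_contract).
Premise 8 is O(~publish_appeal ⊃ ~log_contract); contrapositively O(log_contract ⊃ publish_appeal). Since O(log_contract) holds, K gives O(publish_appeal).
So O(publish_appeal) holds — publish_appeal is obligatory. None of the other listed options is made obligatory by any chain of premises.

publish_appeal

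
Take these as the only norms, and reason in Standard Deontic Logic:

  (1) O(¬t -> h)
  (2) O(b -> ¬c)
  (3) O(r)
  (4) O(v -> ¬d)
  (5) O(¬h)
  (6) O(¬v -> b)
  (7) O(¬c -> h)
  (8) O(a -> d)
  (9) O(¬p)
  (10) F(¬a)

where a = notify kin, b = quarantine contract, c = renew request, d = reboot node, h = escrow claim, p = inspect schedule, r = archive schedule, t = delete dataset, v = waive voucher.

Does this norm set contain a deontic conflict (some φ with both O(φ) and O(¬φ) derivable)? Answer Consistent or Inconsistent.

F(¬a) at premise 10 means O(a).
With premise 8, O(a -> d), the K-axiom yields O(d).
The contrapositive of premise 4 (O(v -> ¬d)) is O(d -> ¬v), and O(d) is already established, so O(¬v).
From O(¬v) and premise 6, O(¬v -> b), we obtain O(b).
Applying K to premise 2 (O(b -> ¬c)) and O(b) yields O(¬c).
Applying K to premise 7 (O(¬c -> h)) and O(¬c) yields O(h).
However, premise 5 gives O(¬h).
We now have both O(h) and O(¬h) — h is simultaneously obligatory and forbidden, violating the D-axiom.

Inconsistent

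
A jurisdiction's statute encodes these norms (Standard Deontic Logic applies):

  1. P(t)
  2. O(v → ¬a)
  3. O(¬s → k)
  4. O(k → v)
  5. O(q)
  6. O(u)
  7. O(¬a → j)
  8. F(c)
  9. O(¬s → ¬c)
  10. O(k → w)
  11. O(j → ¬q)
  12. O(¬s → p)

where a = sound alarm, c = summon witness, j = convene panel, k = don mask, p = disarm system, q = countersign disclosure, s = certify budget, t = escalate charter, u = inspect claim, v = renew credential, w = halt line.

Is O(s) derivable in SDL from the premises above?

From premise 5 we have O(q).
Premise 11, O(j → ¬q), contraposes to O(q → ¬j); with O(q) we get O(¬j).
The contrapositive of premise 7 (O(¬a → j)) is O(¬j → a), and O(¬j) is already established, so O(a).
Premise 2 is O(v → ¬a); contrapositively O(a → ¬v). Since O(a) holds, K gives O(¬v).
Premise 4 is O(k → v); contrapositively O(¬v → ¬k). Since O(¬v) holds, K gives O(¬k).
Premise 3, O(¬s → k), contraposes to O(¬k → s); with O(¬k) we get O(s).
Premises 1, 6, 8, 9, 10, 12 do not contribute to this derivation.
So O(s) follows.

Yes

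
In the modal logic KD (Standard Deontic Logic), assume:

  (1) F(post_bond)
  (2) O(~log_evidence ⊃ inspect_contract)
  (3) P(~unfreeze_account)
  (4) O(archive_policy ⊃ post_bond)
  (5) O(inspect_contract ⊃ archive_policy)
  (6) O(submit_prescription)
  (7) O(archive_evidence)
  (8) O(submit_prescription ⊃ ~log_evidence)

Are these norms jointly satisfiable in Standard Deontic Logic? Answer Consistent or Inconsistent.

Premise 1, F(post_bond), is equivalent to O(~post_bond).
Premise 4, O(archive_policy ⊃ post_bond), contraposes to O(~post_bond ⊃ ~archive_policy); with O(~post_bond) we get O(~archive_policy).
Premise 5 is O(inspect_contract ⊃ archive_policy); contrapositively O(~archive_policy ⊃ ~inspect_contract). Since O(~archive_policy) holds, K gives O(~inspect_contract).
Premise 2, O(~log_evidence ⊃ inspect_contract), contraposes to O(~inspect_contract ⊃ log_evidence); with O(~inspect_contract) we get O(log_evidence).
Premise 8 is O(submit_prescription ⊃ ~log_evidence); contrapositively O(log_evidence ⊃ ~submit_prescription). Since O(log_evidence) holds, K gives O(~submit_prescription).
Yet premise 6 states O(submit_prescription).
We now have both O(~submit_prescription) and O(submit_prescription) — submit_prescription is simultaneously obligatory and forbidden, violating the D-axiom.

Inconsistent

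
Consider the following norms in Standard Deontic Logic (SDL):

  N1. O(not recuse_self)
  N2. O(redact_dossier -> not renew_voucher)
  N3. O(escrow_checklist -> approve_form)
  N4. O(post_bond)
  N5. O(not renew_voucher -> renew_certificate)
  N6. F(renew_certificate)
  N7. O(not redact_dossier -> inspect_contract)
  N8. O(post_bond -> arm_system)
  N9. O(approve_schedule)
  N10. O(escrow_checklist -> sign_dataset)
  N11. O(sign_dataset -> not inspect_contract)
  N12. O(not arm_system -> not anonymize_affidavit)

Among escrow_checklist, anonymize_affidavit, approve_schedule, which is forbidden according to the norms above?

Premise 6 is F(renew_certificate), i.e. O(not renew_certificate).
The contrapositive of premise 5 (O(not renew_voucher -> renew_certificate)) is O(not renew_certificate -> renew_voucher), and O(not renew_certificate) is already established, so O(renew_voucher).
The contrapositive of premise 2 (O(redact_dossier -> not renew_voucher)) is O(renew_voucher -> not redact_dossier), and O(renew_voucher) is already established, so O(not redact_dossier).
With premise 7, O(not redact_dossier -> inspect_contract), the K-axiom yields O(inspect_contract).
Premise 11, O(sign_dataset -> not inspect_contract), contraposes to O(inspect_contract -> not sign_dataset); with O(inspect_contract) we get O(not sign_dataset).
The contrapositive of premise 10 (O(escrow_checklist -> sign_dataset)) is O(not sign_dataset -> not escrow_checklist), and O(not sign_dataset) is already established, so O(not escrow_checklist).
So O(not escrow_checklist) holds, i.e. escrow_checklist is forbidden. None of the other listed options is forbidden under the premises.

escrow_checklist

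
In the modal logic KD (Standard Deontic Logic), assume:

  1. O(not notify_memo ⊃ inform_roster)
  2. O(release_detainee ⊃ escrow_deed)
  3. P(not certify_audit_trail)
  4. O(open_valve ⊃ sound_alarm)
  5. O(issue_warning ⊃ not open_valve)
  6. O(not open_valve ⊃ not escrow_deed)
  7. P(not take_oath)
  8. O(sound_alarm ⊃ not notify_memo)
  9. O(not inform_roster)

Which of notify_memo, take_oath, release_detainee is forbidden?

Premise 9 states O(not inform_roster) outright.
Premise 1, O(not notify_memo ⊃ inform_roster), contraposes to O(not inform_roster ⊃ notify_memo); with O(not inform_roster) we get O(notify_memo).
Premise 8, O(sound_alarm ⊃ not notify_memo), contraposes to O(notify_memo ⊃ not sound_alarm); with O(notify_memo) we get O(not sound_alarm).
Premise 4, O(open_valve ⊃ sound_alarm), contraposes to O(not sound_alarm ⊃ not open_valve); with O(not sound_alarm) we get O(not open_valve).
Premise 6 is O(not open_valve ⊃ not escrow_deed); since O(not open_valve), deontic closure gives O(not escrow_deed).
Premise 2 is O(release_detainee ⊃ escrow_deed); contrapositively O(not escrow_deed ⊃ not release_detainee). Since O(not escrow_deed) holds, K gives O(not release_detainee).
So O(not release_detainee) holds, i.e. release_detainee is forbidden. None of the other listed options is forbidden under the premises.

release_detainee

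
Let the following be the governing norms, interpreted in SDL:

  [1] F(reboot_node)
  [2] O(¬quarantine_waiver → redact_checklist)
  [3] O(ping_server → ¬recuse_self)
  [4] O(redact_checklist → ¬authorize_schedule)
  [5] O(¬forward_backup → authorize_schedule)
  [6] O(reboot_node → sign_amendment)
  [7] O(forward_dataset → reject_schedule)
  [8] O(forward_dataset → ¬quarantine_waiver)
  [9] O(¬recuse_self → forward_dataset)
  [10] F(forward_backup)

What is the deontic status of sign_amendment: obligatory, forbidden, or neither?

Premise 6 is O(reboot_node → sign_amendment), but O(reboot_node) is not derivable from the premises, so it does not yield O(sign_amendment).
No premise or chain of K-axiom applications forces O(sign_amendment), and none forces O(¬sign_amendment). So sign_amendment is neither obligatory nor forbidden under these norms.

Neither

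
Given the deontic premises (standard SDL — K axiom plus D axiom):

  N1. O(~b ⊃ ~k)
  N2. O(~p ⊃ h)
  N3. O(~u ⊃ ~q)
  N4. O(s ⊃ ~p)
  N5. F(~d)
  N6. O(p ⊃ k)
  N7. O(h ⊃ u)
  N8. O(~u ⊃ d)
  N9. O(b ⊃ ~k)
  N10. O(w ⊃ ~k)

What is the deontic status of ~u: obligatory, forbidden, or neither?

Forbidden

Premises 9 and 1 are O(b ⊃ ~k) and O(~b ⊃ ~k); every ideal world satisfies b or ~b, so in either case ~k holds — hence O(~k).
The contrapositive of premise 6 (O(p ⊃ k)) is O(~k ⊃ ~p), and O(~k) is already established, so O(~p).
Premise 2 is O(~p ⊃ h); since O(~p), deontic closure gives O(h).
Applying K to premise 7 (O(h ⊃ u)) and O(h) yields O(u).
Premises 3, 4, 5, 8, 10 do not contribute to this derivation.
Thus O(u), which is F(~u): ~u is forbidden.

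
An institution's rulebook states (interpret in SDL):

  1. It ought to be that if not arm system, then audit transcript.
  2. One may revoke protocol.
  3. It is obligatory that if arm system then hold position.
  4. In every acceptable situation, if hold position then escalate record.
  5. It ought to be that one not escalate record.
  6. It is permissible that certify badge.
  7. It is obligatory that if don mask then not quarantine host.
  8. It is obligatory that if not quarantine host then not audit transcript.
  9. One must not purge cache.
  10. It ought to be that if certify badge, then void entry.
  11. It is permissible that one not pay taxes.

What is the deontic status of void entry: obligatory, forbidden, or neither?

Premise 10 is O(certify_badge → void_entry), but O(certify_badge) is not derivable from the premises (the permission P(certify_badge) asserts only ¬O(¬certify_badge), not O(certify_badge)), so it does not yield O(void_entry).
No premise or chain of K-axiom applications forces O(void_entry), and none forces O(¬void_entry). So void_entry is neither obligatory nor forbidden under these norms.

Neither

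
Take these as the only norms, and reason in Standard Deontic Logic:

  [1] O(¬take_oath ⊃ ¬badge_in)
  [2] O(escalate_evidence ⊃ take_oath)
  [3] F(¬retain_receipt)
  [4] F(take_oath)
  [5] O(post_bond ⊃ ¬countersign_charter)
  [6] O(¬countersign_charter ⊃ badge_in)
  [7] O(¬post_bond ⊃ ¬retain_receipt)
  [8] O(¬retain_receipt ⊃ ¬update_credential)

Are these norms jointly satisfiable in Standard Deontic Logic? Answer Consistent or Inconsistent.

F(¬retain_receipt) at premise 3 means O(retain_receipt).
Premise 7, O(¬post_bond ⊃ ¬retain_receipt), contraposes to O(retain_receipt ⊃ post_bond); with O(retain_receipt) we get O(post_bond).
Applying K to premise 5 (O(post_bond ⊃ ¬countersign_charter)) and O(post_bond) yields O(¬countersign_charter).
Applying K to premise 6 (O(¬countersign_charter ⊃ badge_in)) and O(¬countersign_charter) yields O(badge_in).
Premise 1 is O(¬take_oath ⊃ ¬badge_in); contrapositively O(badge_in ⊃ take_oath). Since O(badge_in) holds, K gives O(take_oath).
But premise 4, F(take_oath), means O(¬take_oath).
We now have both O(take_oath) and O(¬take_oath) — take_oath is simultaneously obligatory and forbidden, violating the D-axiom.

Inconsistent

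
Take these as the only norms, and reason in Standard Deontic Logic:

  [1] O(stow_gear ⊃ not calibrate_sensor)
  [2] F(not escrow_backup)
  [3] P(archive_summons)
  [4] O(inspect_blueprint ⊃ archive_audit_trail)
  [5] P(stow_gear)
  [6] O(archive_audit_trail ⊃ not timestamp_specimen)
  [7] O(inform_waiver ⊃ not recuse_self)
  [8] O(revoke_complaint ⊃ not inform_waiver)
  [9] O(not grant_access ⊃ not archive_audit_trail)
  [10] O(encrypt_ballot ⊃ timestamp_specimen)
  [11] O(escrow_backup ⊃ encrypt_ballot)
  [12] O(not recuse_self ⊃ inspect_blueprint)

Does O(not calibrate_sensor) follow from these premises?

No

Premise 1 is O(stow_gear ⊃ not calibrate_sensor), but O(stow_gear) is not derivable from the premises (the permission P(stow_gear) asserts only not O(not stow_gear), not O(stow_gear)), so it does not yield O(not calibrate_sensor).
No other premise forces O(not calibrate_sensor). An ideal world satisfying every premise can still have not calibrate_sensor false, so O(not calibrate_sensor) is not derivable.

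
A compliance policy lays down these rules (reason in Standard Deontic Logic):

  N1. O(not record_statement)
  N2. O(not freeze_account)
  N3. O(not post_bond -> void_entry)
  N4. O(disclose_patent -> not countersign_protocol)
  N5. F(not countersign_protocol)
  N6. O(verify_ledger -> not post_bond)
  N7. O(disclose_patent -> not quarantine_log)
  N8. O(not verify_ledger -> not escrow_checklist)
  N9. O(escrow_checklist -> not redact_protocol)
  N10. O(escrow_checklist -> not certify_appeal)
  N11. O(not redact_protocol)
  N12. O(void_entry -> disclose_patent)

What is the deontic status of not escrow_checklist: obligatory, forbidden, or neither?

Obligatory

Premise 5 is F(not countersign_protocol), i.e. O(countersign_protocol).
Premise 4 is O(disclose_patent -> not countersign_protocol); contrapositively O(countersign_protocol -> not disclose_patent). Since O(countersign_protocol) holds, K gives O(not disclose_patent).
The contrapositive of premise 12 (O(void_entry -> disclose_patent)) is O(not disclose_patent -> not void_entry), and O(not disclose_patent) is already established, so O(not void_entry).
The contrapositive of premise 3 (O(not post_bond -> void_entry)) is O(not void_entry -> post_bond), and O(not void_entry) is already established, so O(post_bond).
The contrapositive of premise 6 (O(verify_ledger -> not post_bond)) is O(post_bond -> not verify_ledger), and O(post_bond) is already established, so O(not verify_ledger).
From O(not verify_ledger) and premise 8, O(not verify_ledger -> not escrow_checklist), we obtain O(not escrow_checklist).
Premises 1, 2, 7, 9, 10, 11 do not contribute to this derivation.
Hence not escrow_checklist is obligatory.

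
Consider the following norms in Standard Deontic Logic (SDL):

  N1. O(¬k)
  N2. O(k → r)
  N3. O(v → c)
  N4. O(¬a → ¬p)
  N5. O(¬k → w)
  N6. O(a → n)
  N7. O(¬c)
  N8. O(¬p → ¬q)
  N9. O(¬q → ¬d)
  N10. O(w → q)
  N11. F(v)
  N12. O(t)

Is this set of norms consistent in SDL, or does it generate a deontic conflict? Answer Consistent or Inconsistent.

Premise 3 is O(v → c), but O(v) is not derivable from the premises, so it does not yield O(c).
So O(c) is not derivable, and the apparent clash with O(¬c) does not arise.
A world satisfying every obligation exists (e.g. a=true, c=false, d=false, k=false, n=true, p=true, q=true, r=false, t=true, v=false, w=true); no atom is both obligatory and forbidden, so the set is consistent.

Consistent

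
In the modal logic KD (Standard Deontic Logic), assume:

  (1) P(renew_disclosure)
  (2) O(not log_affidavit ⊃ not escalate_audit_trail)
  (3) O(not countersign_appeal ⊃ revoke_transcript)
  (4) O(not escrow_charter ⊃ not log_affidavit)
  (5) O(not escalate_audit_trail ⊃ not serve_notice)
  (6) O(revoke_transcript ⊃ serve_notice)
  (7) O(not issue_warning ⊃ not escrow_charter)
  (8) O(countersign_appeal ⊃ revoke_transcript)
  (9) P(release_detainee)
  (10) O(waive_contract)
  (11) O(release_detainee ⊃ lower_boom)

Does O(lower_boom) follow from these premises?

No

Premise 11 is O(release_detainee ⊃ lower_boom), but O(release_detainee) is not derivable from the premises (the permission P(release_detainee) asserts only not O(not release_detainee), not O(release_detainee)), so it does not yield O(lower_boom).
No other premise forces O(lower_boom). An ideal world satisfying every premise can still have lower_boom false, so O(lower_boom) is not derivable.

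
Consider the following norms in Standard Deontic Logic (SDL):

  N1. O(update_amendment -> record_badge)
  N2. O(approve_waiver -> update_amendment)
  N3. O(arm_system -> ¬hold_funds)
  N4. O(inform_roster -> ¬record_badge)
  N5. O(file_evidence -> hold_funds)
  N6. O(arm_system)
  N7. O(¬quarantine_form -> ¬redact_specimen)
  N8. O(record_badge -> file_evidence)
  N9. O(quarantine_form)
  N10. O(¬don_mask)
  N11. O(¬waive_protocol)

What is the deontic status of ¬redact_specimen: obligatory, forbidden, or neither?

Premise 7 is O(¬quarantine_form -> ¬redact_specimen), but O(¬quarantine_form) is not derivable from the premises, so it does not yield O(¬redact_specimen).
No premise or chain of K-axiom applications forces O(¬redact_specimen), and none forces O(redact_specimen). So ¬redact_specimen is neither obligatory nor forbidden under these norms.

Neither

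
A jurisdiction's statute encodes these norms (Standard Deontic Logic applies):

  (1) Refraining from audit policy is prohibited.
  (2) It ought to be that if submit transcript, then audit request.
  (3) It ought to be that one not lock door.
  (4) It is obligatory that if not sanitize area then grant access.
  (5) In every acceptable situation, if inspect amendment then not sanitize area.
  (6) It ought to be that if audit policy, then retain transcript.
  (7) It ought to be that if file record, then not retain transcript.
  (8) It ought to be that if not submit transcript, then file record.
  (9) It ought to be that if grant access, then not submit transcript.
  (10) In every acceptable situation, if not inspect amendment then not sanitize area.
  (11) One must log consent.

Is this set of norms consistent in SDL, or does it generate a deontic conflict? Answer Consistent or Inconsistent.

Inconsistent

By case analysis on inspect_amendment: premise 5 gives O(inspect_amendment → ¬sanitize_area) and premise 10 gives O(¬inspect_amendment → ¬sanitize_area), so O(¬sanitize_area) either way.
From O(¬sanitize_area) and premise 4, O(¬sanitize_area → grant_access), we obtain O(grant_access).
Premise 9 is O(grant_access → ¬submit_transcript); since O(grant_access), deontic closure gives O(¬submit_transcript).
Applying K to premise 8 (O(¬submit_transcript → file_record)) and O(¬submit_transcript) yields O(file_record).
Premise 7 is O(file_record → ¬retain_transcript); since O(file_record), deontic closure gives O(¬retain_transcript).
Premise 6 is O(audit_policy → retain_transcript); contrapositively O(¬retain_transcript → ¬audit_policy). Since O(¬retain_transcript) holds, K gives O(¬audit_policy).
However, F(¬audit_policy) at premise 1 amounts to O(audit_policy).
We now have both O(¬audit_policy) and O(audit_policy) — audit_policy is simultaneously obligatory and forbidden, violating the D-axiom.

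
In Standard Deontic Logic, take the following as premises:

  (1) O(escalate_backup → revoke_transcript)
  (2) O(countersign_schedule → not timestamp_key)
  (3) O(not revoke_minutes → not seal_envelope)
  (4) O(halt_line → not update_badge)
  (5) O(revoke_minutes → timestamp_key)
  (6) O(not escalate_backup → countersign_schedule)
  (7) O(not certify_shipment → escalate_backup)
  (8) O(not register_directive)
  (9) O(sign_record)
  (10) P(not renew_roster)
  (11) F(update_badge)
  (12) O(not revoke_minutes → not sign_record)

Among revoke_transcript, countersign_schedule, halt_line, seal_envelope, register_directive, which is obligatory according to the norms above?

revoke_transcript

From premise 9 we have O(sign_record).
The contrapositive of premise 12 (O(not revoke_minutes → not sign_record)) is O(sign_record → revoke_minutes), and O(sign_record) is already established, so O(revoke_minutes).
With premise 5, O(revoke_minutes → timestamp_key), the K-axiom yields O(timestamp_key).
Premise 2, O(countersign_schedule → not timestamp_key), contraposes to O(timestamp_key → not countersign_schedule); with O(timestamp_key) we get O(not countersign_schedule).
Premise 6, O(not escalate_backup → countersign_schedule), contraposes to O(not countersign_schedule → escalate_backup); with O(not countersign_schedule) we get O(escalate_backup).
With premise 1, O(escalate_backup → revoke_transcript), the K-axiom yields O(revoke_transcript).
So O(revoke_transcript) holds — revoke_transcript is obligatory. None of the other listed options is made obligatory by any chain of premises.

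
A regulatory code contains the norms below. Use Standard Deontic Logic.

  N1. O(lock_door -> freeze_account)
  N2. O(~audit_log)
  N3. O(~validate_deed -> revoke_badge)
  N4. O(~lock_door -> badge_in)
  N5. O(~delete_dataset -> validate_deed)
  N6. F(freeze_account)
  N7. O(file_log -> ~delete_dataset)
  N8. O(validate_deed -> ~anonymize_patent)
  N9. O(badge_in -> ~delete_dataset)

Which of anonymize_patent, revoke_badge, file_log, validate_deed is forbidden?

Premise 6 is F(freeze_account), i.e. O(~freeze_account).
Premise 1, O(lock_door -> freeze_account), contraposes to O(~freeze_account -> ~lock_door); with O(~freeze_account) we get O(~lock_door).
Premise 4 is O(~lock_door -> badge_in); since O(~lock_door), deontic closure gives O(badge_in).
From O(badge_in) and premise 9, O(badge_in -> ~delete_dataset), we obtain O(~delete_dataset).
From O(~delete_dataset) and premise 5, O(~delete_dataset -> validate_deed), we obtain O(validate_deed).
From O(validate_deed) and premise 8, O(validate_deed -> ~anonymize_patent), we obtain O(~anonymize_patent).
So O(~anonymize_patent) holds, i.e. anonymize_patent is forbidden. None of the other listed options is forbidden under the premises.

anonymize_patent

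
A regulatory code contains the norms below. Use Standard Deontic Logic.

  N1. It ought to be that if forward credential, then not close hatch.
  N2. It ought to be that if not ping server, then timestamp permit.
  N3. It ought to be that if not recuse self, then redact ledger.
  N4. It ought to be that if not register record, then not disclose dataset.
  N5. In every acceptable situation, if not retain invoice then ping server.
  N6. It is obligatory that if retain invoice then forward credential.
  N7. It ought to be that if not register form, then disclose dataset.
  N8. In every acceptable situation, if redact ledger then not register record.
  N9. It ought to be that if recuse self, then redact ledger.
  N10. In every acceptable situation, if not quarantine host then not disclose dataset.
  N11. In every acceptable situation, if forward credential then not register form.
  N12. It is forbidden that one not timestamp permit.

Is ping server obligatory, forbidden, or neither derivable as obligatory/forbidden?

Obligatory

By case analysis on ¬recuse_self: premise 3 gives O(¬recuse_self → redact_ledger) and premise 9 gives O(recuse_self → redact_ledger), so O(redact_ledger) either way.
Premise 8 is O(redact_ledger → ¬register_record); since O(redact_ledger), deontic closure gives O(¬register_record).
Premise 4 is O(¬register_record → ¬disclose_dataset); since O(¬register_record), deontic closure gives O(¬disclose_dataset).
Premise 7, O(¬register_form → disclose_dataset), contraposes to O(¬disclose_dataset → register_form); with O(¬disclose_dataset) we get O(register_form).
The contrapositive of premise 11 (O(forward_credential → ¬register_form)) is O(register_form → ¬forward_credential), and O(register_form) is already established, so O(¬forward_credential).
Premise 6 is O(retain_invoice → forward_credential); contrapositively O(¬forward_credential → ¬retain_invoice). Since O(¬forward_credential) holds, K gives O(¬retain_invoice).
Applying K to premise 5 (O(¬retain_invoice → ping_server)) and O(¬retain_invoice) yields O(ping_server).
Premises 1, 2, 10, 12 do not contribute to this derivation.
Hence ping_server is obligatory.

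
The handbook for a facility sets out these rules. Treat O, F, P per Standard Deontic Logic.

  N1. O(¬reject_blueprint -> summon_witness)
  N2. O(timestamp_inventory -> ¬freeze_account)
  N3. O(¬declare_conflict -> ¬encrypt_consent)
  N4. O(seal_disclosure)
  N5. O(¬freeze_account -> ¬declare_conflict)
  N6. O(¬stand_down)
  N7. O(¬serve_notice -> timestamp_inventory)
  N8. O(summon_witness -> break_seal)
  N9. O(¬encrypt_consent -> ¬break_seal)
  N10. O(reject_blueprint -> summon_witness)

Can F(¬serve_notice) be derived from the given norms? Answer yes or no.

Premises 10 and 1 are O(reject_blueprint -> summon_witness) and O(¬reject_blueprint -> summon_witness); every ideal world satisfies reject_blueprint or ¬reject_blueprint, so in either case summon_witness holds — hence O(summon_witness).
With premise 8, O(summon_witness -> break_seal), the K-axiom yields O(break_seal).
Premise 9 is O(¬encrypt_consent -> ¬break_seal); contrapositively O(break_seal -> encrypt_consent). Since O(break_seal) holds, K gives O(encrypt_consent).
Premise 3, O(¬declare_conflict -> ¬encrypt_consent), contraposes to O(encrypt_consent -> declare_conflict); with O(encrypt_consent) we get O(declare_conflict).
The contrapositive of premise 5 (O(¬freeze_account -> ¬declare_conflict)) is O(declare_conflict -> freeze_account), and O(declare_conflict) is already established, so O(freeze_account).
The contrapositive of premise 2 (O(timestamp_inventory -> ¬freeze_account)) is O(freeze_account -> ¬timestamp_inventory), and O(freeze_account) is already established, so O(¬timestamp_inventory).
Premise 7, O(¬serve_notice -> timestamp_inventory), contraposes to O(¬timestamp_inventory -> serve_notice); with O(¬timestamp_inventory) we get O(serve_notice).
Premises 4, 6 do not contribute to this derivation.
So O(serve_notice) holds, i.e. F(¬serve_notice). The claim follows.

Yes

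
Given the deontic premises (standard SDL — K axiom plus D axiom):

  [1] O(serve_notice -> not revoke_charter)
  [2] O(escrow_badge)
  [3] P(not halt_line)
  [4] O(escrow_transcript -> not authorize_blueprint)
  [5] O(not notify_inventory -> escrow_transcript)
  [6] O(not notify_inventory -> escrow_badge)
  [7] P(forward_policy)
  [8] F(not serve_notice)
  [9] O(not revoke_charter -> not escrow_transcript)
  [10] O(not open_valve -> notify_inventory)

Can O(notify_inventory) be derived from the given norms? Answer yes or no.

Yes

F(not serve_notice) at premise 8 means O(serve_notice).
Applying K to premise 1 (O(serve_notice -> not revoke_charter)) and O(serve_notice) yields O(not revoke_charter).
Premise 9 is O(not revoke_charter -> not escrow_transcript); since O(not revoke_charter), deontic closure gives O(not escrow_transcript).
The contrapositive of premise 5 (O(not notify_inventory -> escrow_transcript)) is O(not escrow_transcript -> notify_inventory), and O(not escrow_transcript) is already established, so O(notify_inventory).
Premises 2, 3, 4, 6, 7, 10 do not contribute to this derivation.
So O(notify_inventory) follows.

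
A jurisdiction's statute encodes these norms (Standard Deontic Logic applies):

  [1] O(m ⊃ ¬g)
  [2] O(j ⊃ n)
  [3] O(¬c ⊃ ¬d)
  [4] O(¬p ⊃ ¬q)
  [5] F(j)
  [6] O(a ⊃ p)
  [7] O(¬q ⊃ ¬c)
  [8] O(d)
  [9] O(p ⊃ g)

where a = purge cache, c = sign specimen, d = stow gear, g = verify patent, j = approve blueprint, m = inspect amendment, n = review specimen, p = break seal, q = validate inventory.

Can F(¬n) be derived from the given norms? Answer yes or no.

No

Premise 2 is O(j ⊃ n), but O(j) is not derivable from the premises, so it does not yield O(n).
No other premise forces O(n). An ideal world satisfying every premise can still have ¬n true, so F(¬n) is not derivable.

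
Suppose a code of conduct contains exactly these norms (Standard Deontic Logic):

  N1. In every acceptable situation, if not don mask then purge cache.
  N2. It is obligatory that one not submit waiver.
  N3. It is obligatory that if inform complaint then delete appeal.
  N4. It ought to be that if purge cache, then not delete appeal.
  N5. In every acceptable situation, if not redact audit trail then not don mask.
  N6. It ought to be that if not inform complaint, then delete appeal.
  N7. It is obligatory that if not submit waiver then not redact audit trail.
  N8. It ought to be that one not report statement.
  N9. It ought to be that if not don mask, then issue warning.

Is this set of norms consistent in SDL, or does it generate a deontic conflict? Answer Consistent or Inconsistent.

Premises 3 and 6 are O(inform_complaint → delete_appeal) and O(¬inform_complaint → delete_appeal); every ideal world satisfies inform_complaint or ¬inform_complaint, so in either case delete_appeal holds — hence O(delete_appeal).
Premise 4, O(purge_cache → ¬delete_appeal), contraposes to O(delete_appeal → ¬purge_cache); with O(delete_appeal) we get O(¬purge_cache).
Premise 1, O(¬don_mask → purge_cache), contraposes to O(¬purge_cache → don_mask); with O(¬purge_cache) we get O(don_mask).
Premise 5 is O(¬redact_audit_trail → ¬don_mask); contrapositively O(don_mask → redact_audit_trail). Since O(don_mask) holds, K gives O(redact_audit_trail).
Premise 7, O(¬submit_waiver → ¬redact_audit_trail), contraposes to O(redact_audit_trail → submit_waiver); with O(redact_audit_trail) we get O(submit_waiver).
Yet premise 2 states O(¬submit_waiver).
We now have both O(submit_waiver) and O(¬submit_waiver) — submit_waiver is simultaneously obligatory and forbidden, violating the D-axiom.

Inconsistent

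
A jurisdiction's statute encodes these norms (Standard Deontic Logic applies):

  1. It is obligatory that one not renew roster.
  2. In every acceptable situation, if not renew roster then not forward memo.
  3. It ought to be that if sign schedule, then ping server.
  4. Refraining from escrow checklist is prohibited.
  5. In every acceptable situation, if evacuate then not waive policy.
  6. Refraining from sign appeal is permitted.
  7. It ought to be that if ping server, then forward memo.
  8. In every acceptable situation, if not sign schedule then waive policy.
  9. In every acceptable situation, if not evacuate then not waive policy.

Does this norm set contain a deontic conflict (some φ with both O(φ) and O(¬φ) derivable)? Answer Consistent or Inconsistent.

Premises 9 and 5 cover both cases: O(¬evacuate → ¬waive_policy) and O(evacuate → ¬waive_policy). Since ¬evacuate ∨ evacuate is a tautology, O(¬waive_policy) follows.
Premise 8 is O(¬sign_schedule → waive_policy); contrapositively O(¬waive_policy → sign_schedule). Since O(¬waive_policy) holds, K gives O(sign_schedule).
Applying K to premise 3 (O(sign_schedule → ping_server)) and O(sign_schedule) yields O(ping_server).
From O(ping_server) and premise 7, O(ping_server → forward_memo), we obtain O(forward_memo).
Premise 2 is O(¬renew_roster → ¬forward_memo); contrapositively O(forward_memo → renew_roster). Since O(forward_memo) holds, K gives O(renew_roster).
However, premise 1 gives O(¬renew_roster).
We now have both O(renew_roster) and O(¬renew_roster) — renew_roster is simultaneously obligatory and forbidden, violating the D-axiom.

Inconsistent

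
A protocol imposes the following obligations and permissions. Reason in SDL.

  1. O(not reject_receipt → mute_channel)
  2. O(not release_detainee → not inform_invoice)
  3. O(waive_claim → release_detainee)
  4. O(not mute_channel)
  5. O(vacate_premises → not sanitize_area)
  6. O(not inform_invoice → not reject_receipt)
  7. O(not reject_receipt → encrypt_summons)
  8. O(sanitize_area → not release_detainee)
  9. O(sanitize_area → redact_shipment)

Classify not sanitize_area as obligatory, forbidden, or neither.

Obligatory

Premise 4 states O(not mute_channel) outright.
Premise 1 is O(not reject_receipt → mute_channel); contrapositively O(not mute_channel → reject_receipt). Since O(not mute_channel) holds, K gives O(reject_receipt).
Premise 6 is O(not inform_invoice → not reject_receipt); contrapositively O(reject_receipt → inform_invoice). Since O(reject_receipt) holds, K gives O(inform_invoice).
Premise 2 is O(not release_detainee → not inform_invoice); contrapositively O(inform_invoice → release_detainee). Since O(inform_invoice) holds, K gives O(release_detainee).
The contrapositive of premise 8 (O(sanitize_area → not release_detainee)) is O(release_detainee → not sanitize_area), and O(release_detainee) is already established, so O(not sanitize_area).
Premises 3, 5, 7, 9 do not contribute to this derivation.
Hence not sanitize_area is obligatory.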